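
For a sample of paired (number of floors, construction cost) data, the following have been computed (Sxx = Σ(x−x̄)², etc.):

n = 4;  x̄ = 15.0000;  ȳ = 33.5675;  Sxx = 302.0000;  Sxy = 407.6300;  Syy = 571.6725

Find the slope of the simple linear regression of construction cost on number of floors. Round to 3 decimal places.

b = Sxy/Sxx = 407.63/302 = 1.349768

1.350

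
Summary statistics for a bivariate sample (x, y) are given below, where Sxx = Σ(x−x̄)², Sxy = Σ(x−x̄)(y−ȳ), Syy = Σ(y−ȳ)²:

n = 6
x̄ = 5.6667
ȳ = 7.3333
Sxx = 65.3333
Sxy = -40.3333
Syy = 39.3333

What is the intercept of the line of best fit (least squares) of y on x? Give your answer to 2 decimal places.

10.83

b = Sxy/Sxx = -40.3333/65.3333 = -0.617347
a = ȳ − b·x̄ = 7.3333 − (-0.617347)·5.6667 = 10.831619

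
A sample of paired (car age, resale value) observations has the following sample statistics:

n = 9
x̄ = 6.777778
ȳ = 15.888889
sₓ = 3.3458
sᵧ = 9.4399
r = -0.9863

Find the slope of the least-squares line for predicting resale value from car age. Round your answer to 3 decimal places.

-2.783

b = r · sᵧ/sₓ = -0.9863 · 9.4399/3.3458 = -2.782764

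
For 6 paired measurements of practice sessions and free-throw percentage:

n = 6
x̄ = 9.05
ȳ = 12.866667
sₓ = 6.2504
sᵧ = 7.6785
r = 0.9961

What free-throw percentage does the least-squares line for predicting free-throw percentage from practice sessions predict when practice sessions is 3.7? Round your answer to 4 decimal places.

b = r · sᵧ/sₓ = 0.9961 · 7.6785/6.2504 = 1.223690
a = ȳ − b·x̄ = 12.866667 − 1.223690·9.05 = 1.792270
ŷ(3.7) = a + b·3.7 = 1.792270 + 1.223690·3.7 = 6.319924

6.3199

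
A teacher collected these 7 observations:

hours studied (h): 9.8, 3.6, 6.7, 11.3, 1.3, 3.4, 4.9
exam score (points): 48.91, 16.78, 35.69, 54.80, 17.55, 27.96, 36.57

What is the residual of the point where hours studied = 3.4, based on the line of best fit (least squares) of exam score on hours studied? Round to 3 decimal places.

3.278

n = 7, Σx = 41, Σy = 238.26, Σxy = 1695.161, Σx² = 318.84
Sxx = Σx² − (Σx)²/n = 318.84 − 240.142857 = 78.697143
Sxy = Σxy − (Σx)(Σy)/n = 1695.161 − 1395.522857 = 299.638143
b = Sxy/Sxx = 299.638143/78.697143 = 3.807484
a = ȳ − b·x̄ = 34.037143 − 3.807484·5.857143 = 11.736163
ŷ(3.4) = 11.736163 + 3.807484·3.4 = 24.681610
residual = y − ŷ = 27.96 − 24.681610 = 3.278390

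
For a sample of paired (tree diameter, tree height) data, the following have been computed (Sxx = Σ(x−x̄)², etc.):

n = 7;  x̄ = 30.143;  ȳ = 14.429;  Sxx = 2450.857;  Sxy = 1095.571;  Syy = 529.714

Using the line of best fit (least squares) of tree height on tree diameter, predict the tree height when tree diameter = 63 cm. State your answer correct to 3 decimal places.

29.117

b = Sxy/Sxx = 1095.571/2450.857 = 0.447015
a = ȳ − b·x̄ = 14.429 − 0.447015·30.143 = 0.954613
ŷ(63) = a + b·63 = 0.954613 + 0.447015·63 = 29.116587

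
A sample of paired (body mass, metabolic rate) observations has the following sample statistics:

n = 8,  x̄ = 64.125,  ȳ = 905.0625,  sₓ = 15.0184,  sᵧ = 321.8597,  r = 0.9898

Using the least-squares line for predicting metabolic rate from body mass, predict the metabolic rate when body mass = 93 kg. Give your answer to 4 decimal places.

1517.5714

b = r · sᵧ/sₓ = 0.9898 · 321.8597/15.0184 = 21.212428
a = ȳ − b·x̄ = 905.0625 − 21.212428·64.125 = -455.184456
ŷ(93) = a + b·93 = -455.184456 + 21.212428·93 = 1517.571363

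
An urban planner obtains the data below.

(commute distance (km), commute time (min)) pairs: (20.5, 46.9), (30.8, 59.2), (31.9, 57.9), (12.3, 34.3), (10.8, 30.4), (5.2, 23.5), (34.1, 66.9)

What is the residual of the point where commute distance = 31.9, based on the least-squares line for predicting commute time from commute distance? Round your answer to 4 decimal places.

-3.3090

n = 7, Σx = 145.6, Σy = 319.1, Σxy = 7785.52, Σx² = 3844.28
Sxx = Σx² − (Σx)²/n = 3844.28 − 3028.48 = 815.8
Sxy = Σxy − (Σx)(Σy)/n = 7785.52 − 6637.28 = 1148.24
b = Sxy/Sxx = 1148.24/815.8 = 1.407502
a = ȳ − b·x̄ = 45.585714 − 1.407502·20.8 = 16.309676
ŷ(31.9) = 16.309676 + 1.407502·31.9 = 61.208985
residual = y − ŷ = 57.9 − 61.208985 = -3.308985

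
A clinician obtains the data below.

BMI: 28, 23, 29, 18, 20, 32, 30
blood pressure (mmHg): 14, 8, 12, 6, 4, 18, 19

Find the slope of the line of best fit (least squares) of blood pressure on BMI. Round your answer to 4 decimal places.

1.0099

n = 7, Σx = 180, Σy = 81, Σxy = 2258, Σx² = 4802
Sxx = Σx² − (Σx)²/n = 4802 − 4628.571429 = 173.428571
Sxy = Σxy − (Σx)(Σy)/n = 2258 − 2082.857143 = 175.142857
b = Sxy/Sxx = 175.142857/173.428571 = 1.009885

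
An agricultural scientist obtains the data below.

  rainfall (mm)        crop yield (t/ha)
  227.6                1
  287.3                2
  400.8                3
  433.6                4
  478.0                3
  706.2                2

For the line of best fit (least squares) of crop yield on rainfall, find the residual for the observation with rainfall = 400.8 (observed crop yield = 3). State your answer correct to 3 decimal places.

0.538

n = 6, Σx = 2533.5, Σy = 15, Σxy = 6585.4, Σx² = 1210195.09
Sxx = Σx² − (Σx)²/n = 1210195.09 − 1069770.375 = 140424.715
Sxy = Σxy − (Σx)(Σy)/n = 6585.4 − 6333.75 = 251.65
b = Sxy/Sxx = 251.65/140424.715 = 0.001792
a = ȳ − b·x̄ = 2.5 − 0.001792·422.25 = 1.743301
ŷ(400.8) = 1.743301 + 0.001792·400.8 = 2.461560
residual = y − ŷ = 3 − 2.461560 = 0.538440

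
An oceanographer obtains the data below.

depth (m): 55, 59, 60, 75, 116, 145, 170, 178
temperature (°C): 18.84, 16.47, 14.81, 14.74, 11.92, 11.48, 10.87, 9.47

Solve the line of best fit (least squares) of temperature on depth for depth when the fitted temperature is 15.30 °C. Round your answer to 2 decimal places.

n = 8, Σx = 858, Σy = 108.6, Σxy = 10582.91, Σx² = 110796
Sxx = Σx² − (Σx)²/n = 110796 − 92020.5 = 18775.5
Sxy = Σxy − (Σx)(Σy)/n = 10582.91 − 11647.35 = -1064.44
b = Sxy/Sxx = -1064.44/18775.5 = -0.056693
a = ȳ − b·x̄ = 13.575 − (-0.056693)·107.25 = 19.655328
Set a + b·x = 15.30: x = (15.30 − 19.655328) / (-0.056693) = 76.822980

76.82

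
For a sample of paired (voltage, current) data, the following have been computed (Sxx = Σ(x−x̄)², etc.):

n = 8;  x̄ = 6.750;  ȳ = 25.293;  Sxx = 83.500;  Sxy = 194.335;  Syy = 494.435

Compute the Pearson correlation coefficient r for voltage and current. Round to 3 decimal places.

0.956

r = Sxy/√(Sxx·Syy) = 194.335/√(41285.3225) = 194.335/203.187899 = 0.956430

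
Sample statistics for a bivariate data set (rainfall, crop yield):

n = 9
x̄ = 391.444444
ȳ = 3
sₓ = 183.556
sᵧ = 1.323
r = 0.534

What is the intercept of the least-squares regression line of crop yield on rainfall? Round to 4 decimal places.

1.4934

b = r · sᵧ/sₓ = 0.534 · 1.323/183.556 = 0.003849
a = ȳ − b·x̄ = 3 − 0.003849·391.444444 = 1.493384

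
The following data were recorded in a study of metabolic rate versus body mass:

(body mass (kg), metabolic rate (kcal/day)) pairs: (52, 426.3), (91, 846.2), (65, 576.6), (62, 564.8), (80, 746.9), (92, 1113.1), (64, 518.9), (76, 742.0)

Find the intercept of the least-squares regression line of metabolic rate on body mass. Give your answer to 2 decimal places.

n = 8, Σx = 582, Σy = 5534.8, Σxy = 423427.2, Σx² = 43790
Sxx = Σx² − (Σx)²/n = 43790 − 42340.5 = 1449.5
Sxy = Σxy − (Σx)(Σy)/n = 423427.2 − 402656.7 = 20770.5
b = Sxy/Sxx = 20770.5/1449.5 = 14.329424
a = ȳ − b·x̄ = 691.85 − 14.329424·72.75 = -350.615592

-350.62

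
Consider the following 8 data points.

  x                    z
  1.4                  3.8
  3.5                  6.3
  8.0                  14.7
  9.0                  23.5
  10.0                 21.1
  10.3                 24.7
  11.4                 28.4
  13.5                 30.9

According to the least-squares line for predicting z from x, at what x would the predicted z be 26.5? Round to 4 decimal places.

n = 8, Σx = 67.1, Σy = 153.4, Σxy = 1562.79, Σx² = 677.51
Sxx = Σx² − (Σx)²/n = 677.51 − 562.80125 = 114.70875
Sxy = Σxy − (Σx)(Σy)/n = 1562.79 − 1286.6425 = 276.1475
b = Sxy/Sxx = 276.1475/114.70875 = 2.407380
a = ȳ − b·x̄ = 19.175 − 2.407380·8.3875 = -1.016896
Set a + b·x = 26.5: x = (26.5 − (-1.016896)) / 2.407380 = 11.430228

11.4302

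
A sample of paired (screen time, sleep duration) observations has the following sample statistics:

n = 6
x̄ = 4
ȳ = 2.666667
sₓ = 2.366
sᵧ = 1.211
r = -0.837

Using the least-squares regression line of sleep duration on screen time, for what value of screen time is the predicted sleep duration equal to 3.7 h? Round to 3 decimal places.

1.588

b = r · sᵧ/sₓ = -0.837 · 1.211/2.366 = -0.428405
a = ȳ − b·x̄ = 2.666667 − (-0.428405)·4 = 4.380288
Set a + b·x = 3.7: x = (3.7 − 4.380288) / (-0.428405) = 1.587955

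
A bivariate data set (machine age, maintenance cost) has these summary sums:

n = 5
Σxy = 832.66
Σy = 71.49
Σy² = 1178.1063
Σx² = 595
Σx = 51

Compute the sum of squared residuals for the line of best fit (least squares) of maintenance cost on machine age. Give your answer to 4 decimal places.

Sxx = Σx² − (Σx)²/n = 595 − 520.2 = 74.8
Sxy = Σxy − (Σx)(Σy)/n = 832.66 − 729.198 = 103.462
Syy = Σy² − (Σy)²/n = 1178.1063 − 1022.16402 = 155.94228
b = Sxy/Sxx = 103.462/74.8 = 1.383182
SSE = Syy − b·Sxy = 155.94228 − 1.383182·103.462 = 12.835523

12.8355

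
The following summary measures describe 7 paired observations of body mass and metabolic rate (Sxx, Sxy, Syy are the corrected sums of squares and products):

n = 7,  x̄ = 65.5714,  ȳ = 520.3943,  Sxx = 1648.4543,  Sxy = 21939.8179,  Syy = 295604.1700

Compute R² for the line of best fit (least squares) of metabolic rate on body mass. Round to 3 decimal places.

R² = Sxy²/(Sxx·Syy) = (21939.8179)²/(1648.4543·295604.17) = 0.987822

0.988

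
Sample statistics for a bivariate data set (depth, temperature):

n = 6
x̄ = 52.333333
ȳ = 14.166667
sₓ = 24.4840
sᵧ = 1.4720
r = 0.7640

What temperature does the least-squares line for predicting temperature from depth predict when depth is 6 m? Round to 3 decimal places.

12.038

b = r · sᵧ/sₓ = 0.764 · 1.472/24.484 = 0.045932
a = ȳ − b·x̄ = 14.166667 − 0.045932·52.333333 = 11.762873
ŷ(6) = a + b·6 = 11.762873 + 0.045932·6 = 12.038467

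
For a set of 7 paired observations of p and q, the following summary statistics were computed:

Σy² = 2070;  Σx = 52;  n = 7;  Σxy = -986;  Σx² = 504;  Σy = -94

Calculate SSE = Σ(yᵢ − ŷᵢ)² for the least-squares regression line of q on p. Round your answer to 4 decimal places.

Sxx = Σx² − (Σx)²/n = 504 − 386.285714 = 117.714286
Sxy = Σxy − (Σx)(Σy)/n = -986 − (-698.285714) = -287.714286
Syy = Σy² − (Σy)²/n = 2070 − 1262.285714 = 807.714286
b = Sxy/Sxx = -287.714286/117.714286 = -2.444175
SSE = Syy − b·Sxy = 807.714286 − (-2.444175)·(-287.714286) = 104.490291

104.4903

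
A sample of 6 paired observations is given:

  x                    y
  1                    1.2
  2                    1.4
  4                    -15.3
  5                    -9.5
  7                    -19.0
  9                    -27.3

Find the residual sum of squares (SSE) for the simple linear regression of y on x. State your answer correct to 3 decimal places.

60.622

n = 6, Σx = 28, Σy = -68.5, Σxy = -483.4, Σx² = 176, Σy² = 1434.03
Sxx = Σx² − (Σx)²/n = 176 − 130.666667 = 45.333333
Sxy = Σxy − (Σx)(Σy)/n = -483.4 − (-319.666667) = -163.733333
Syy = Σy² − (Σy)²/n = 1434.03 − 782.041667 = 651.988333
b = Sxy/Sxx = -163.733333/45.333333 = -3.611765
SSE = Syy − b·Sxy = 651.988333 − (-3.611765)·(-163.733333) = 60.622059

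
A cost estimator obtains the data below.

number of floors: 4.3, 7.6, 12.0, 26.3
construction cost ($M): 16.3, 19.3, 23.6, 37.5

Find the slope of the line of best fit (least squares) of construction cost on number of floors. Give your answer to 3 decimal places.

n = 4, Σx = 50.2, Σy = 96.7, Σxy = 1486.22, Σx² = 911.94
Sxx = Σx² − (Σx)²/n = 911.94 − 630.01 = 281.93
Sxy = Σxy − (Σx)(Σy)/n = 1486.22 − 1213.585 = 272.635
b = Sxy/Sxx = 272.635/281.93 = 0.967031

0.967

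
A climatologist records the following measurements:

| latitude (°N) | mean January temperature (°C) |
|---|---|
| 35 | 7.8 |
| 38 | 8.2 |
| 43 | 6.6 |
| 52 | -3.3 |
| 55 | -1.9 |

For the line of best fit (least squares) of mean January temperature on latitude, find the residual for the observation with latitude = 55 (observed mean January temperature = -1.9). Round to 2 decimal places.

0.96

n = 5, Σx = 223, Σy = 17.4, Σxy = 592.3, Σx² = 10247
Sxx = Σx² − (Σx)²/n = 10247 − 9945.8 = 301.2
Sxy = Σxy − (Σx)(Σy)/n = 592.3 − 776.04 = -183.74
b = Sxy/Sxx = -183.74/301.2 = -0.610027
a = ȳ − b·x̄ = 3.48 − (-0.610027)·44.6 = 30.687185
ŷ(55) = 30.687185 + (-0.610027)·55 = -2.864276
residual = y − ŷ = -1.9 − (-2.864276) = 0.964276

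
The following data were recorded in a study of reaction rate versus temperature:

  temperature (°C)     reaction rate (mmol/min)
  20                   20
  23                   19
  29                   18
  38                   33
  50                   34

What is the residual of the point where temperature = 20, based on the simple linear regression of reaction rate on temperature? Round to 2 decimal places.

n = 5, Σx = 160, Σy = 124, Σxy = 4313, Σx² = 5714
Sxx = Σx² − (Σx)²/n = 5714 − 5120 = 594
Sxy = Σxy − (Σx)(Σy)/n = 4313 − 3968 = 345
b = Sxy/Sxx = 345/594 = 0.580808
a = ȳ − b·x̄ = 24.8 − 0.580808·32 = 6.214141
ŷ(20) = 6.214141 + 0.580808·20 = 17.830303
residual = y − ŷ = 20 − 17.830303 = 2.169697

2.17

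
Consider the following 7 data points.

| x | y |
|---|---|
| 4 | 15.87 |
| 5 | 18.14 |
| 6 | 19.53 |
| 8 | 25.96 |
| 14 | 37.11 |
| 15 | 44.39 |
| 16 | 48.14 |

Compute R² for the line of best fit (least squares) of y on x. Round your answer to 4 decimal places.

n = 7, Σx = 68, Σy = 209.14, Σxy = 2434.67, Σx² = 818, Σy² = 7301.3428
Sxx = Σx² − (Σx)²/n = 818 − 660.571429 = 157.428571
Sxy = Σxy − (Σx)(Σy)/n = 2434.67 − 2031.645714 = 403.024286
Syy = Σy² − (Σy)²/n = 7301.3428 − 6248.505657 = 1052.837143
R² = Sxy²/(Sxx·Syy) = (403.024286)²/(157.428571·1052.837143) = 0.979981

0.9800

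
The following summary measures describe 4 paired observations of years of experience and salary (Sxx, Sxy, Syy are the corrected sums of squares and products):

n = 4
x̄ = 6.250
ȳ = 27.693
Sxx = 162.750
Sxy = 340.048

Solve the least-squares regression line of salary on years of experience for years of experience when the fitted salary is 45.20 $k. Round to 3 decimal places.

b = Sxy/Sxx = 340.048/162.75 = 2.089389
a = ȳ − b·x̄ = 27.693 − 2.089389·6.25 = 14.634321
Set a + b·x = 45.20: x = (45.20 − 14.634321) / 2.089389 = 14.629006

14.629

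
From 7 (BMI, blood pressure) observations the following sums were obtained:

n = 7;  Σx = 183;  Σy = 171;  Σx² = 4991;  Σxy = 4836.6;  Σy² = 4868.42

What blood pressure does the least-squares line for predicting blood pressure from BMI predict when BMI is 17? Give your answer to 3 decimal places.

Sxx = Σx² − (Σx)²/n = 4991 − 4784.142857 = 206.857143
Sxy = Σxy − (Σx)(Σy)/n = 4836.6 − 4470.428571 = 366.171429
b = Sxy/Sxx = 366.171429/206.857143 = 1.770166
a = ȳ − b·x̄ = 24.428571 − 1.770166·26.142857 = -21.848619
ŷ(17) = a + b·17 = -21.848619 + 1.770166·17 = 8.244199

8.244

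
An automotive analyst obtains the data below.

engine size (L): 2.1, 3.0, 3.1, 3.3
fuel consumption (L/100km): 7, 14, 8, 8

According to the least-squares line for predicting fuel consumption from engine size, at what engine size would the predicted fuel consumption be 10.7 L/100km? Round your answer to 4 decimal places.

3.6808

n = 4, Σx = 11.5, Σy = 37, Σxy = 107.9, Σx² = 33.91
Sxx = Σx² − (Σx)²/n = 33.91 − 33.0625 = 0.8475
Sxy = Σxy − (Σx)(Σy)/n = 107.9 − 106.375 = 1.525
b = Sxy/Sxx = 1.525/0.8475 = 1.799410
a = ȳ − b·x̄ = 9.25 − 1.799410·2.875 = 4.076696
Set a + b·x = 10.7: x = (10.7 − 4.076696) / 1.799410 = 3.680820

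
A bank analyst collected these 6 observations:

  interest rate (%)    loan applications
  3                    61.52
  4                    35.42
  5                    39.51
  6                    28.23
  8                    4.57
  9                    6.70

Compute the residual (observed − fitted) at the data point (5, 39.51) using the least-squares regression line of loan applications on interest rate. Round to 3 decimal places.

2.845

n = 6, Σx = 35, Σy = 175.95, Σxy = 790.03, Σx² = 231
Sxx = Σx² − (Σx)²/n = 231 − 204.166667 = 26.833333
Sxy = Σxy − (Σx)(Σy)/n = 790.03 − 1026.375 = -236.345
b = Sxy/Sxx = -236.345/26.833333 = -8.807888
a = ȳ − b·x̄ = 29.325 − (-8.807888)·5.833333 = 80.704348
ŷ(5) = 80.704348 + (-8.807888)·5 = 36.664907
residual = y − ŷ = 39.51 − 36.664907 = 2.845093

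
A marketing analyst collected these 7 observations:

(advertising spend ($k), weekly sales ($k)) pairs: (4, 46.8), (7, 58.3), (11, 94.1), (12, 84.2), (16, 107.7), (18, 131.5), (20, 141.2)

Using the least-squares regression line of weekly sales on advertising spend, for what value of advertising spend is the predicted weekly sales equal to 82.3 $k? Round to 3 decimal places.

10.462

n = 7, Σx = 88, Σy = 663.8, Σxy = 9555, Σx² = 1310
Sxx = Σx² − (Σx)²/n = 1310 − 1106.285714 = 203.714286
Sxy = Σxy − (Σx)(Σy)/n = 9555 − 8344.914286 = 1210.085714
b = Sxy/Sxx = 1210.085714/203.714286 = 5.940112
a = ȳ − b·x̄ = 94.828571 − 5.940112·12.571429 = 20.152875
Set a + b·x = 82.3: x = (82.3 − 20.152875) / 5.940112 = 10.462281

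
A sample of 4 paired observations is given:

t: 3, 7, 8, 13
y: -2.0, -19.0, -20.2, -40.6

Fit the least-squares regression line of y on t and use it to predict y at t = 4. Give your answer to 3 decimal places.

-6.082

n = 4, Σx = 31, Σy = -81.8, Σxy = -828.4, Σx² = 291
Sxx = Σx² − (Σx)²/n = 291 − 240.25 = 50.75
Sxy = Σxy − (Σx)(Σy)/n = -828.4 − (-633.95) = -194.45
b = Sxy/Sxx = -194.45/50.75 = -3.831527
a = ȳ − b·x̄ = -20.45 − (-3.831527)·7.75 = 9.244335
ŷ(4) = a + b·4 = 9.244335 + (-3.831527)·4 = -6.081773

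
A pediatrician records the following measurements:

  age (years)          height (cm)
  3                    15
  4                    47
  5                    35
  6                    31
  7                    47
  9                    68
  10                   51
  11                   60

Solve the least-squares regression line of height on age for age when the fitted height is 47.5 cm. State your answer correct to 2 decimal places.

7.58

n = 8, Σx = 55, Σy = 354, Σxy = 2705, Σx² = 437
Sxx = Σx² − (Σx)²/n = 437 − 378.125 = 58.875
Sxy = Σxy − (Σx)(Σy)/n = 2705 − 2433.75 = 271.25
b = Sxy/Sxx = 271.25/58.875 = 4.607219
a = ȳ − b·x̄ = 44.25 − 4.607219·6.875 = 12.575372
Set a + b·x = 47.5: x = (47.5 − 12.575372) / 4.607219 = 7.580415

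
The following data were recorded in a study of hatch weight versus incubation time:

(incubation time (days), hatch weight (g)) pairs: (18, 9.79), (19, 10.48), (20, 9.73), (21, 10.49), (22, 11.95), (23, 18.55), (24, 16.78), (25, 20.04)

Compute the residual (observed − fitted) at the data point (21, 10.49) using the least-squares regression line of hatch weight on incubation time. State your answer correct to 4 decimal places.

-2.2055

n = 8, Σx = 172, Σy = 107.81, Σxy = 2383.5, Σx² = 3740
Sxx = Σx² − (Σx)²/n = 3740 − 3698 = 42
Sxy = Σxy − (Σx)(Σy)/n = 2383.5 − 2317.915 = 65.585
b = Sxy/Sxx = 65.585/42 = 1.561548
a = ȳ − b·x̄ = 13.47625 − 1.561548·21.5 = -20.097024
ŷ(21) = -20.097024 + 1.561548·21 = 12.695476
residual = y − ŷ = 10.49 − 12.695476 = -2.205476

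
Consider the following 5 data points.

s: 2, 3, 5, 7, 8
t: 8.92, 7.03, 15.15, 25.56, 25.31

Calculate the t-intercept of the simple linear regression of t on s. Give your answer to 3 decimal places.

n = 5, Σx = 25, Σy = 81.97, Σxy = 496.08, Σx² = 151
Sxx = Σx² − (Σx)²/n = 151 − 125 = 26
Sxy = Σxy − (Σx)(Σy)/n = 496.08 − 409.85 = 86.23
b = Sxy/Sxx = 86.23/26 = 3.316538
a = ȳ − b·x̄ = 16.394 − 3.316538·5 = -0.188692

-0.189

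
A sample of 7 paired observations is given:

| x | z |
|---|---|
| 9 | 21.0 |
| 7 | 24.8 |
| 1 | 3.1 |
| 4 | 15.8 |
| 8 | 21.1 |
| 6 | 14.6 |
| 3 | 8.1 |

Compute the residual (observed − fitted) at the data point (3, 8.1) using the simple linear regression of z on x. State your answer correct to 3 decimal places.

-1.509

n = 7, Σx = 38, Σy = 108.5, Σxy = 709.6, Σx² = 256
Sxx = Σx² − (Σx)²/n = 256 − 206.285714 = 49.714286
Sxy = Σxy − (Σx)(Σy)/n = 709.6 − 589 = 120.6
b = Sxy/Sxx = 120.6/49.714286 = 2.425862
a = ȳ − b·x̄ = 15.5 − 2.425862·5.428571 = 2.331034
ŷ(3) = 2.331034 + 2.425862·3 = 9.608621
residual = y − ŷ = 8.1 − 9.608621 = -1.508621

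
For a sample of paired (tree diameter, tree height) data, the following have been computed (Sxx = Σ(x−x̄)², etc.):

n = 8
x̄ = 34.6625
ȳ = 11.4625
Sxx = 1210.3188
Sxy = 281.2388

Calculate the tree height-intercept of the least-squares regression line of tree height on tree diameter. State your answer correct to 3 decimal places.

3.408

b = Sxy/Sxx = 281.2388/1210.3188 = 0.232368
a = ȳ − b·x̄ = 11.4625 − 0.232368·34.6625 = 3.408060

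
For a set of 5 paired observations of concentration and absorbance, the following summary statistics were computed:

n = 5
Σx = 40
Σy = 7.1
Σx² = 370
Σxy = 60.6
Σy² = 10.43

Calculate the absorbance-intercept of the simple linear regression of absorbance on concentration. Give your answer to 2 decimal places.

Sxx = Σx² − (Σx)²/n = 370 − 320 = 50
Sxy = Σxy − (Σx)(Σy)/n = 60.6 − 56.8 = 3.8
b = Sxy/Sxx = 3.8/50 = 0.076
a = ȳ − b·x̄ = 1.42 − 0.076·8 = 0.812

0.81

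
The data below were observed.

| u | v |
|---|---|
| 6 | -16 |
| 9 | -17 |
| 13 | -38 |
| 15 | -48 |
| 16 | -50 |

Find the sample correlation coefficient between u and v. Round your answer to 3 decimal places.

n = 5, Σx = 59, Σy = -169, Σxy = -2263, Σx² = 767, Σy² = 6793
Sxx = Σx² − (Σx)²/n = 767 − 696.2 = 70.8
Sxy = Σxy − (Σx)(Σy)/n = -2263 − (-1994.2) = -268.8
Syy = Σy² − (Σy)²/n = 6793 − 5712.2 = 1080.8
r = Sxy/√(Sxx·Syy) = -268.8/√(76520.64) = -268.8/276.623643 = -0.971717

-0.972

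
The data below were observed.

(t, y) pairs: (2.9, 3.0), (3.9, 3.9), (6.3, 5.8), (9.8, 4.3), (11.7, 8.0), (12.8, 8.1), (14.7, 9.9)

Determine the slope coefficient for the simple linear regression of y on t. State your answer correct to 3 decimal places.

n = 7, Σx = 62.1, Σy = 43, Σxy = 445.4, Σx² = 676.17
Sxx = Σx² − (Σx)²/n = 676.17 − 550.915714 = 125.254286
Sxy = Σxy − (Σx)(Σy)/n = 445.4 − 381.471429 = 63.928571
b = Sxy/Sxx = 63.928571/125.254286 = 0.510390

0.510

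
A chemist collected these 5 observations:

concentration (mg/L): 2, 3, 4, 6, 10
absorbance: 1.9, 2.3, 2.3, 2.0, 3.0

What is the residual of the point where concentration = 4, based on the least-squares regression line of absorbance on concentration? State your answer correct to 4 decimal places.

0.1100

n = 5, Σx = 25, Σy = 11.5, Σxy = 61.9, Σx² = 165
Sxx = Σx² − (Σx)²/n = 165 − 125 = 40
Sxy = Σxy − (Σx)(Σy)/n = 61.9 − 57.5 = 4.4
b = Sxy/Sxx = 4.4/40 = 0.11
a = ȳ − b·x̄ = 2.3 − 0.11·5 = 1.75
ŷ(4) = 1.75 + 0.11·4 = 2.19
residual = y − ŷ = 2.3 − 2.19 = 0.11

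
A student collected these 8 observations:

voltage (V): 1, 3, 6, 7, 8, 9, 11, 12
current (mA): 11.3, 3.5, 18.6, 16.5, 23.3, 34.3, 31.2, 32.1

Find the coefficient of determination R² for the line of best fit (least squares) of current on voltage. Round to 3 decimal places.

n = 8, Σx = 57, Σy = 170.8, Σxy = 1472.4, Σx² = 505, Σy² = 4481.38
Sxx = Σx² − (Σx)²/n = 505 − 406.125 = 98.875
Sxy = Σxy − (Σx)(Σy)/n = 1472.4 − 1216.95 = 255.45
Syy = Σy² − (Σy)²/n = 4481.38 − 3646.58 = 834.8
R² = Sxy²/(Sxx·Syy) = (255.45)²/(98.875·834.8) = 0.790575

0.791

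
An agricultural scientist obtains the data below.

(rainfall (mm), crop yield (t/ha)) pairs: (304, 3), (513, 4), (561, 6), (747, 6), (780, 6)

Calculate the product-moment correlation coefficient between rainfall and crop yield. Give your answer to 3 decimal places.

0.886

n = 5, Σx = 2905, Σy = 25, Σxy = 15492, Σx² = 1836715, Σy² = 133
Sxx = Σx² − (Σx)²/n = 1836715 − 1687805 = 148910
Sxy = Σxy − (Σx)(Σy)/n = 15492 − 14525 = 967
Syy = Σy² − (Σy)²/n = 133 − 125 = 8
r = Sxy/√(Sxx·Syy) = 967/√(1191280) = 967/1091.457741 = 0.885971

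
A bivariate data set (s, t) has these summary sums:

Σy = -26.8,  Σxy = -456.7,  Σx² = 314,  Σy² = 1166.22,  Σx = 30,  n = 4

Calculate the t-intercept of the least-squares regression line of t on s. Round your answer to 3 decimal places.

Sxx = Σx² − (Σx)²/n = 314 − 225 = 89
Sxy = Σxy − (Σx)(Σy)/n = -456.7 − (-201) = -255.7
b = Sxy/Sxx = -255.7/89 = -2.873034
a = ȳ − b·x̄ = -6.7 − (-2.873034)·7.5 = 14.847753

14.848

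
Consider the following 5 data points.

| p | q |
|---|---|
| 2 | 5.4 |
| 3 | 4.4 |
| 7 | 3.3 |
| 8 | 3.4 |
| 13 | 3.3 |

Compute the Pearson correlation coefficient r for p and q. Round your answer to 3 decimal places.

n = 5, Σx = 33, Σy = 19.8, Σxy = 117.2, Σx² = 295, Σy² = 81.86
Sxx = Σx² − (Σx)²/n = 295 − 217.8 = 77.2
Sxy = Σxy − (Σx)(Σy)/n = 117.2 − 130.68 = -13.48
Syy = Σy² − (Σy)²/n = 81.86 − 78.408 = 3.452
r = Sxy/√(Sxx·Syy) = -13.48/√(266.4944) = -13.48/16.324656 = -0.825745

-0.826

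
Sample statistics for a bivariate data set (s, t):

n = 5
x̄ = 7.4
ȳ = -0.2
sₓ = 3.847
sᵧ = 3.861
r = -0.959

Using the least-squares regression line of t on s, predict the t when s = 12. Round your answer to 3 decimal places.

b = r · sᵧ/sₓ = -0.959 · 3.861/3.847 = -0.962490
a = ȳ − b·x̄ = -0.2 − (-0.962490)·7.4 = 6.922426
ŷ(12) = a + b·12 = 6.922426 + (-0.962490)·12 = -4.627454

-4.627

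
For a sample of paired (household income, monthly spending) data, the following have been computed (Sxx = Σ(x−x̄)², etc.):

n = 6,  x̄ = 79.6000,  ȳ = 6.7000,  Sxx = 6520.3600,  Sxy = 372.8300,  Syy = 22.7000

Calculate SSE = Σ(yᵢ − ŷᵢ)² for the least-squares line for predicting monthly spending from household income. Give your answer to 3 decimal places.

1.382

b = Sxy/Sxx = 372.83/6520.36 = 0.057179
SSE = Syy − b·Sxy = 22.7 − 0.057179·372.83 = 1.381820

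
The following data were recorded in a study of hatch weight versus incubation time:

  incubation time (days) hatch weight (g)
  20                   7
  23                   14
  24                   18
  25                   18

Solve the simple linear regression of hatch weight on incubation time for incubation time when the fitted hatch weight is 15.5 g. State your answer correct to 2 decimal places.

n = 4, Σx = 92, Σy = 57, Σxy = 1344, Σx² = 2130
Sxx = Σx² − (Σx)²/n = 2130 − 2116 = 14
Sxy = Σxy − (Σx)(Σy)/n = 1344 − 1311 = 33
b = Sxy/Sxx = 33/14 = 2.357143
a = ȳ − b·x̄ = 14.25 − 2.357143·23 = -39.964286
Set a + b·x = 15.5: x = (15.5 − (-39.964286)) / 2.357143 = 23.530303

23.53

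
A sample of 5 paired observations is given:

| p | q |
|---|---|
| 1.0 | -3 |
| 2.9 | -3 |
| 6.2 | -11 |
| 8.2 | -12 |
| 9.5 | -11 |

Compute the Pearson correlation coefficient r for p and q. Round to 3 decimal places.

n = 5, Σx = 27.8, Σy = -40, Σxy = -282.8, Σx² = 205.34, Σy² = 404
Sxx = Σx² − (Σx)²/n = 205.34 − 154.568 = 50.772
Sxy = Σxy − (Σx)(Σy)/n = -282.8 − (-222.4) = -60.4
Syy = Σy² − (Σy)²/n = 404 − 320 = 84
r = Sxy/√(Sxx·Syy) = -60.4/√(4264.848) = -60.4/65.305804 = -0.924880

-0.925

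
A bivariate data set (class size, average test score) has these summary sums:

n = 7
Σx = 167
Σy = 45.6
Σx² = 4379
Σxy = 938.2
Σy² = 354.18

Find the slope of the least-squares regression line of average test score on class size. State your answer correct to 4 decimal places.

-0.3791

Sxx = Σx² − (Σx)²/n = 4379 − 3984.142857 = 394.857143
Sxy = Σxy − (Σx)(Σy)/n = 938.2 − 1087.885714 = -149.685714
b = Sxy/Sxx = -149.685714/394.857143 = -0.379088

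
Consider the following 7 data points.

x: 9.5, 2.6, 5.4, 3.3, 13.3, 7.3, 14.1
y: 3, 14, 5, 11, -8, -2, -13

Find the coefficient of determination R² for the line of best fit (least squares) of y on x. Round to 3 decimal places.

n = 7, Σx = 55.5, Σy = 10, Σxy = -176.1, Σx² = 566.05, Σy² = 588
Sxx = Σx² − (Σx)²/n = 566.05 − 440.035714 = 126.014286
Sxy = Σxy − (Σx)(Σy)/n = -176.1 − 79.285714 = -255.385714
Syy = Σy² − (Σy)²/n = 588 − 14.285714 = 573.714286
R² = Sxy²/(Sxx·Syy) = (-255.385714)²/(126.014286·573.714286) = 0.902148

0.902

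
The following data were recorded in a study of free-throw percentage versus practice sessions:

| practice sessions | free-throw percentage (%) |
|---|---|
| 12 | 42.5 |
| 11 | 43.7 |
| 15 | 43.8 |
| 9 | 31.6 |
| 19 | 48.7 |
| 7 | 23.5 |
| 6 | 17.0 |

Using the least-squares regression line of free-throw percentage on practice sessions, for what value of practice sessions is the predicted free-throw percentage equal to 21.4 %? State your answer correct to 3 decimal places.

n = 7, Σx = 79, Σy = 250.8, Σxy = 3123.9, Σx² = 1017
Sxx = Σx² − (Σx)²/n = 1017 − 891.571429 = 125.428571
Sxy = Σxy − (Σx)(Σy)/n = 3123.9 − 2830.457143 = 293.442857
b = Sxy/Sxx = 293.442857/125.428571 = 2.339522
a = ȳ − b·x̄ = 35.828571 − 2.339522·11.285714 = 9.425399
Set a + b·x = 21.4: x = (21.4 − 9.425399) / 2.339522 = 5.118397

5.118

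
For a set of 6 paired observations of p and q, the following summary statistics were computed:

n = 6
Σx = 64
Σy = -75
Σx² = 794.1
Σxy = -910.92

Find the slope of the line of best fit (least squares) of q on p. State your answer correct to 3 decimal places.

Sxx = Σx² − (Σx)²/n = 794.1 − 682.666667 = 111.433333
Sxy = Σxy − (Σx)(Σy)/n = -910.92 − (-800) = -110.92
b = Sxy/Sxx = -110.92/111.433333 = -0.995393

-0.995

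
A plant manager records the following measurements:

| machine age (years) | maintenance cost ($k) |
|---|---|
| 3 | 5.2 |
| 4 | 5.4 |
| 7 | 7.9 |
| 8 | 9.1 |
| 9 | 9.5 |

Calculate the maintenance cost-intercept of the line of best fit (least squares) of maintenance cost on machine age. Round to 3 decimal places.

n = 5, Σx = 31, Σy = 37.1, Σxy = 250.8, Σx² = 219
Sxx = Σx² − (Σx)²/n = 219 − 192.2 = 26.8
Sxy = Σxy − (Σx)(Σy)/n = 250.8 − 230.02 = 20.78
b = Sxy/Sxx = 20.78/26.8 = 0.775373
a = ȳ − b·x̄ = 7.42 − 0.775373·6.2 = 2.612687

2.613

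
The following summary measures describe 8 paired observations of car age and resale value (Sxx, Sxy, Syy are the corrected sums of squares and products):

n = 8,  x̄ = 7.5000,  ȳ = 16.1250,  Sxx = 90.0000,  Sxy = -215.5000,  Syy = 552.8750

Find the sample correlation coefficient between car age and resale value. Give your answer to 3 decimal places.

-0.966

r = Sxy/√(Sxx·Syy) = -215.5/√(49758.75) = -215.5/223.066694 = -0.966079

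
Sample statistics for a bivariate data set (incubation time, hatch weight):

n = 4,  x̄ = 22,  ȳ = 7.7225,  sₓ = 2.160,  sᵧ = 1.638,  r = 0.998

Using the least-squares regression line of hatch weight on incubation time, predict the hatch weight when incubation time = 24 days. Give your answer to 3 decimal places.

9.236

b = r · sᵧ/sₓ = 0.998 · 1.638/2.16 = 0.756817
a = ȳ − b·x̄ = 7.7225 − 0.756817·22 = -8.927467
ŷ(24) = a + b·24 = -8.927467 + 0.756817·24 = 9.236133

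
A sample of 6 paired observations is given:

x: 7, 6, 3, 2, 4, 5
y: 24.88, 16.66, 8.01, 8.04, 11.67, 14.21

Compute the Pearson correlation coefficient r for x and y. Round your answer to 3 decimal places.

0.947

n = 6, Σx = 27, Σy = 83.47, Σxy = 431.96, Σx² = 139, Σy² = 1363.4847
Sxx = Σx² − (Σx)²/n = 139 − 121.5 = 17.5
Sxy = Σxy − (Σx)(Σy)/n = 431.96 − 375.615 = 56.345
Syy = Σy² − (Σy)²/n = 1363.4847 − 1161.206817 = 202.277883
r = Sxy/√(Sxx·Syy) = 56.345/√(3539.862958) = 56.345/59.496747 = 0.947027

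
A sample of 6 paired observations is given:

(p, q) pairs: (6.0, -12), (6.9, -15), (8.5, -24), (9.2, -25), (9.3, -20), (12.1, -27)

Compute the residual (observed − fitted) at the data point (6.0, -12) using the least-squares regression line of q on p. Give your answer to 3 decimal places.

1.908

n = 6, Σx = 52, Σy = -123, Σxy = -1122.2, Σx² = 473.4
Sxx = Σx² − (Σx)²/n = 473.4 − 450.666667 = 22.733333
Sxy = Σxy − (Σx)(Σy)/n = -1122.2 − (-1066) = -56.2
b = Sxy/Sxx = -56.2/22.733333 = -2.472141
a = ȳ − b·x̄ = -20.5 − (-2.472141)·8.666667 = 0.925220
ŷ(6.0) = 0.925220 + (-2.472141)·6 = -13.907625
residual = y − ŷ = -12 − (-13.907625) = 1.907625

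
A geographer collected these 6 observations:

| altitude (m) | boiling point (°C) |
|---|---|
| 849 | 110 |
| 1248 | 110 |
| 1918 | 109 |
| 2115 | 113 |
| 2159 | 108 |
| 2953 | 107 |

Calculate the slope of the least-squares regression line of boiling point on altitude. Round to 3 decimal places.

n = 6, Σx = 11242, Σy = 657, Σxy = 1227870, Σx² = 23811744
Sxx = Σx² − (Σx)²/n = 23811744 − 21063760.666667 = 2747983.333333
Sxy = Σxy − (Σx)(Σy)/n = 1227870 − 1230999 = -3129
b = Sxy/Sxx = -3129/2747983.333333 = -0.001139

-0.001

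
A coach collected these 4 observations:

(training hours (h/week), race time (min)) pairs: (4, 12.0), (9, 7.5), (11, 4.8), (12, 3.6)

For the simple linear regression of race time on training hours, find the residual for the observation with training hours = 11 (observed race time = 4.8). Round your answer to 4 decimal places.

-0.0908

n = 4, Σx = 36, Σy = 27.9, Σxy = 211.5, Σx² = 362
Sxx = Σx² − (Σx)²/n = 362 − 324 = 38
Sxy = Σxy − (Σx)(Σy)/n = 211.5 − 251.1 = -39.6
b = Sxy/Sxx = -39.6/38 = -1.042105
a = ȳ − b·x̄ = 6.975 − (-1.042105)·9 = 16.353947
ŷ(11) = 16.353947 + (-1.042105)·11 = 4.890789
residual = y − ŷ = 4.8 − 4.890789 = -0.090789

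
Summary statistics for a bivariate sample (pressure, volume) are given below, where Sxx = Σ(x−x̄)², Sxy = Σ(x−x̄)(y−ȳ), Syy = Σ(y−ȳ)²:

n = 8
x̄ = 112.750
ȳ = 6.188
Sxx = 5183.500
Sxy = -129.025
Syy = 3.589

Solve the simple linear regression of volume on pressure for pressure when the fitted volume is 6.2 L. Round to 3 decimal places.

112.268

b = Sxy/Sxx = -129.025/5183.5 = -0.024891
a = ȳ − b·x̄ = 6.188 − (-0.024891)·112.75 = 8.994515
Set a + b·x = 6.2: x = (6.2 − 8.994515) / (-0.024891) = 112.267907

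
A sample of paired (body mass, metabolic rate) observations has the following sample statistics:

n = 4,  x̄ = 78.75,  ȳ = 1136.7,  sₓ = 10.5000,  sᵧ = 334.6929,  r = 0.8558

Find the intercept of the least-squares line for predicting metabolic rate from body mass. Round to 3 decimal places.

-1011.526

b = r · sᵧ/sₓ = 0.8558 · 334.6929/10.5 = 27.279065
a = ȳ − b·x̄ = 1136.7 − 27.279065·78.75 = -1011.526379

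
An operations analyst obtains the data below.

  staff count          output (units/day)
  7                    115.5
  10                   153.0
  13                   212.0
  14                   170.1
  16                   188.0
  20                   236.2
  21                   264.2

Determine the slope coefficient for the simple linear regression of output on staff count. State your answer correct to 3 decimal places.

9.344

n = 7, Σx = 101, Σy = 1339, Σxy = 20756.1, Σx² = 1611
Sxx = Σx² − (Σx)²/n = 1611 − 1457.285714 = 153.714286
Sxy = Σxy − (Σx)(Σy)/n = 20756.1 − 19319.857143 = 1436.242857
b = Sxy/Sxx = 1436.242857/153.714286 = 9.343587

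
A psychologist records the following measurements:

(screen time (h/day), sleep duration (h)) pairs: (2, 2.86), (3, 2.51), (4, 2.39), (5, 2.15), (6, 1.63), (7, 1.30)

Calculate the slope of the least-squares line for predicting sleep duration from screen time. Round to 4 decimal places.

-0.3051

n = 6, Σx = 27, Σy = 12.84, Σxy = 52.44, Σx² = 139
Sxx = Σx² − (Σx)²/n = 139 − 121.5 = 17.5
Sxy = Σxy − (Σx)(Σy)/n = 52.44 − 57.78 = -5.34
b = Sxy/Sxx = -5.34/17.5 = -0.305143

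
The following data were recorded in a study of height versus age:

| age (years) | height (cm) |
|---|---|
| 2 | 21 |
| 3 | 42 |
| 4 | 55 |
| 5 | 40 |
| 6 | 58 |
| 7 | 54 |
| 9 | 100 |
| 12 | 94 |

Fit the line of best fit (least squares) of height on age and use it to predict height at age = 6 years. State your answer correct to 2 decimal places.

58.00

n = 8, Σx = 48, Σy = 464, Σxy = 3342, Σx² = 364
Sxx = Σx² − (Σx)²/n = 364 − 288 = 76
Sxy = Σxy − (Σx)(Σy)/n = 3342 − 2784 = 558
b = Sxy/Sxx = 558/76 = 7.342105
a = ȳ − b·x̄ = 58 − 7.342105·6 = 13.947368
ŷ(6) = a + b·6 = 13.947368 + 7.342105·6 = 58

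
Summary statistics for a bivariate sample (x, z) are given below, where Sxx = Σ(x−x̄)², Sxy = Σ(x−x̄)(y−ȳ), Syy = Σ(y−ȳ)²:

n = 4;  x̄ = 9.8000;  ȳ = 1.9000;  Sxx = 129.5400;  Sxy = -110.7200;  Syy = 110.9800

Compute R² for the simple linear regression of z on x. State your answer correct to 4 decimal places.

R² = Sxy²/(Sxx·Syy) = (-110.72)²/(129.54·110.98) = 0.852714

0.8527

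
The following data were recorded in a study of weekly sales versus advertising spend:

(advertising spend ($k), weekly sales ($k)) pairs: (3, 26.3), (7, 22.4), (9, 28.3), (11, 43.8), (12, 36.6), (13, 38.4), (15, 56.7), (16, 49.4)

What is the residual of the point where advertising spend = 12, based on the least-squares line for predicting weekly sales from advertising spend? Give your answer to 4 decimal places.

-4.0919

n = 8, Σx = 86, Σy = 301.9, Σxy = 3551.5, Σx² = 1054
Sxx = Σx² − (Σx)²/n = 1054 − 924.5 = 129.5
Sxy = Σxy − (Σx)(Σy)/n = 3551.5 − 3245.425 = 306.075
b = Sxy/Sxx = 306.075/129.5 = 2.363514
a = ȳ − b·x̄ = 37.7375 − 2.363514·10.75 = 12.329730
ŷ(12) = 12.329730 + 2.363514·12 = 40.691892
residual = y − ŷ = 36.6 − 40.691892 = -4.091892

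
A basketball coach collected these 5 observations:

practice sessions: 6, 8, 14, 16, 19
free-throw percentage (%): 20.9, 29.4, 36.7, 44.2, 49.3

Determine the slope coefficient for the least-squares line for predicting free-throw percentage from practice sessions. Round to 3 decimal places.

n = 5, Σx = 63, Σy = 180.5, Σxy = 2518.3, Σx² = 913
Sxx = Σx² − (Σx)²/n = 913 − 793.8 = 119.2
Sxy = Σxy − (Σx)(Σy)/n = 2518.3 − 2274.3 = 244
b = Sxy/Sxx = 244/119.2 = 2.046980

2.047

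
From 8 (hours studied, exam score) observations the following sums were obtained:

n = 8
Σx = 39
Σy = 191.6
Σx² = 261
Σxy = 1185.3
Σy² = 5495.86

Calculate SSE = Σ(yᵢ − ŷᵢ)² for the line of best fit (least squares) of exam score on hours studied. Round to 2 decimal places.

Sxx = Σx² − (Σx)²/n = 261 − 190.125 = 70.875
Sxy = Σxy − (Σx)(Σy)/n = 1185.3 − 934.05 = 251.25
Syy = Σy² − (Σy)²/n = 5495.86 − 4588.82 = 907.04
b = Sxy/Sxx = 251.25/70.875 = 3.544974
SSE = Syy − b·Sxy = 907.04 − 3.544974·251.25 = 16.365397

16.37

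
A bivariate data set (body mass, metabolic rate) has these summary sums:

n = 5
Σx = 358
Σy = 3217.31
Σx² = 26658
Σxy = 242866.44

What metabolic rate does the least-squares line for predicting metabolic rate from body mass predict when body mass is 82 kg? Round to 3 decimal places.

Sxx = Σx² − (Σx)²/n = 26658 − 25632.8 = 1025.2
Sxy = Σxy − (Σx)(Σy)/n = 242866.44 − 230359.396 = 12507.044
b = Sxy/Sxx = 12507.044/1025.2 = 12.199614
a = ȳ − b·x̄ = 643.462 − 12.199614·71.6 = -230.030343
ŷ(82) = a + b·82 = -230.030343 + 12.199614·82 = 770.337983

770.338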